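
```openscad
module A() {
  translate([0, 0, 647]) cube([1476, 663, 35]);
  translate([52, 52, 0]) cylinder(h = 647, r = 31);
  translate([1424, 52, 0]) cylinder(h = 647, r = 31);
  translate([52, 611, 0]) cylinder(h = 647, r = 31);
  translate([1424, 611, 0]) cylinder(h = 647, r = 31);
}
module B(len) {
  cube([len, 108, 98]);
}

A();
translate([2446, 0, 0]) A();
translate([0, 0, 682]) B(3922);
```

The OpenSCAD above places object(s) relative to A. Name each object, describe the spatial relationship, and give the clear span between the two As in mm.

A is a table. B is a beam. A beam spans the tops of two tables. The clear span between the two tables is 970 mm.

Second table starts at x = 2446; first ends at x = 1476; clear span = 2446 − 1476 = 970 mm.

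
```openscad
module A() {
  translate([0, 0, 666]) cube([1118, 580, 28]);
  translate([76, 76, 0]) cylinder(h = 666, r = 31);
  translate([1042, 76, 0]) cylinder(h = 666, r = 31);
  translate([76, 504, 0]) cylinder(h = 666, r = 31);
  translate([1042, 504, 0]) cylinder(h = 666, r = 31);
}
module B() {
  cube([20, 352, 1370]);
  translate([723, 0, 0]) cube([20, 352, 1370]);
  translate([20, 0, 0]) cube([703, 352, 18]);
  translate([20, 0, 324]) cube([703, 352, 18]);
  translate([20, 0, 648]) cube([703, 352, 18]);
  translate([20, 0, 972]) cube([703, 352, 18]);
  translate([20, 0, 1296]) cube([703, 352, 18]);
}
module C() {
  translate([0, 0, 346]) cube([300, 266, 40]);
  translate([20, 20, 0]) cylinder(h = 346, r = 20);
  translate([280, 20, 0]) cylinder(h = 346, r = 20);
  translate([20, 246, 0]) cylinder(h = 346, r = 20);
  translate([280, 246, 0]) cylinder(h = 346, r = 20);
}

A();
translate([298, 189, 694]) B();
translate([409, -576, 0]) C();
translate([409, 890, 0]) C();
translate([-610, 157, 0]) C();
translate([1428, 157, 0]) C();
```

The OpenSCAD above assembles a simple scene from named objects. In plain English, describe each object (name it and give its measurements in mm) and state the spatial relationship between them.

A is a table with a 1118×580 mm rectangular top, 28 mm thick, top surface at z = 694 mm, supported by four round legs of 62 mm diameter, each leg's bounding box inset 45 mm from the nearest pair of top edges, running from the floor.

B is an open bookshelf. Two side panels, each 20 mm thick, 352 mm deep and 1370 mm tall, stand 743 mm apart (outside-to-outside). Between them sit 5 shelves, each 18 mm thick and 352 mm deep, spanning the full gap between the sides. The bottom shelf rests on the floor (its underside at z = 0) and the clear gap between one shelf's top and the next shelf's underside is 306 mm.

C is a four-legged stool. The seat is a 300×266×40 mm slab whose top surface is at z = 386 mm; four round legs, each 40 mm in diameter, run from the floor (z = 0) to the underside of the seat, each leg's axis is inset half a diameter from the nearest pair of seat edges (so the leg's bounding box is flush with the corner).

The bookshelf is on top of the table. Four stools sit around the table at the −y, +y, −x, +x sides.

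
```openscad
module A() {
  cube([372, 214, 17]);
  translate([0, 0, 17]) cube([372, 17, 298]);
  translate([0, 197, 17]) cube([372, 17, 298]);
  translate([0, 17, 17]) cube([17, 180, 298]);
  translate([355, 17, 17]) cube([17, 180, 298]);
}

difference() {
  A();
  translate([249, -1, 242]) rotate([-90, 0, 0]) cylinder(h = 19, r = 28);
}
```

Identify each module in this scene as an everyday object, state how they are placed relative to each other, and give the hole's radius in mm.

A is an open box. The open box has a circular hole through its front wall. The hole's radius is 28 mm.

The subtracted cylinder has r = 28 mm.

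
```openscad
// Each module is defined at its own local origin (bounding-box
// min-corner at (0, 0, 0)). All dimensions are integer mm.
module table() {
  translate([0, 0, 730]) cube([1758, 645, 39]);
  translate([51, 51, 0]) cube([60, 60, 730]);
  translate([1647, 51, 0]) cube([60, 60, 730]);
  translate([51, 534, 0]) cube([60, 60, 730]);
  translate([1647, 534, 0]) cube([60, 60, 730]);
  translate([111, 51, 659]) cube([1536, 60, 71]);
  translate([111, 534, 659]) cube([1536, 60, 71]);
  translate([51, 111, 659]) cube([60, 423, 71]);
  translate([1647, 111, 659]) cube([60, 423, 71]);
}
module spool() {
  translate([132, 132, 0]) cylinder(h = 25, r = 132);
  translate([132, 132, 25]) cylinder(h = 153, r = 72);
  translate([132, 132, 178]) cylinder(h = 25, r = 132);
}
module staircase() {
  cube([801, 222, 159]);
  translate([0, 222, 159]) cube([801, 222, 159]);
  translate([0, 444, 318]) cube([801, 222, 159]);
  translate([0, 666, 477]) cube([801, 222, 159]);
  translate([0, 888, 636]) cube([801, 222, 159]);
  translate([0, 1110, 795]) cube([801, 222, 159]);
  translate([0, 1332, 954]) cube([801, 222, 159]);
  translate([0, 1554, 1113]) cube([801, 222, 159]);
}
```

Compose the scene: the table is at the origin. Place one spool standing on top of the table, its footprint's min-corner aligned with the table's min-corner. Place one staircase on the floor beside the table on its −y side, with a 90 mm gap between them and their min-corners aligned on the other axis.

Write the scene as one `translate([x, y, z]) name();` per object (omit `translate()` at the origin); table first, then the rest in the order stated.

table();
translate([0, 0, 769]) spool();
translate([0, -1866, 0]) staircase();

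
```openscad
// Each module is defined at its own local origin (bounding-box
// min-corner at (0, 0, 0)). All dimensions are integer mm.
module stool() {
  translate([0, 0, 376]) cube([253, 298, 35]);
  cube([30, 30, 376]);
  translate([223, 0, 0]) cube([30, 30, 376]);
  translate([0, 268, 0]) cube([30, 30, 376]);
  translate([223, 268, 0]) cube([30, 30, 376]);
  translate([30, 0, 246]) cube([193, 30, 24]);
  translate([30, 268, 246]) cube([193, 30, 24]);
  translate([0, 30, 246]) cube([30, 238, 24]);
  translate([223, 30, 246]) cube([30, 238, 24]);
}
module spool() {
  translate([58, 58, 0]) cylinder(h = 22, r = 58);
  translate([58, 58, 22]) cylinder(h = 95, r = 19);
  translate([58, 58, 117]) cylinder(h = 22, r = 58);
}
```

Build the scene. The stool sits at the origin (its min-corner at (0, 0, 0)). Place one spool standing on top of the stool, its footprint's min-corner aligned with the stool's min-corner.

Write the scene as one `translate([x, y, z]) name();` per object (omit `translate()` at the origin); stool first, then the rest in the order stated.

stool();
translate([0, 0, 411]) spool();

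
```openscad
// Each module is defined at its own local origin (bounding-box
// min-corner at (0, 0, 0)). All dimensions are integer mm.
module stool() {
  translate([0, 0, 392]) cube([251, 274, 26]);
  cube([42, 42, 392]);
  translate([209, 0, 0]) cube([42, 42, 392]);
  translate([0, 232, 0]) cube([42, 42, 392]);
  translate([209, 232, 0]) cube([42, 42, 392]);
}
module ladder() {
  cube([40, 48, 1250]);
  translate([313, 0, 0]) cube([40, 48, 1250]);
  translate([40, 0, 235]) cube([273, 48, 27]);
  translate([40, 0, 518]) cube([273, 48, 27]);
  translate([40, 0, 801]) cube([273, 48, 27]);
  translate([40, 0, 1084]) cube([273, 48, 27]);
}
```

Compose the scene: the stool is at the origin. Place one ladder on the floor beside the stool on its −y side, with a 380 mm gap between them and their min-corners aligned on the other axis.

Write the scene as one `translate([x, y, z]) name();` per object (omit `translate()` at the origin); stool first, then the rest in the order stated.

stool();
translate([0, -428, 0]) ladder();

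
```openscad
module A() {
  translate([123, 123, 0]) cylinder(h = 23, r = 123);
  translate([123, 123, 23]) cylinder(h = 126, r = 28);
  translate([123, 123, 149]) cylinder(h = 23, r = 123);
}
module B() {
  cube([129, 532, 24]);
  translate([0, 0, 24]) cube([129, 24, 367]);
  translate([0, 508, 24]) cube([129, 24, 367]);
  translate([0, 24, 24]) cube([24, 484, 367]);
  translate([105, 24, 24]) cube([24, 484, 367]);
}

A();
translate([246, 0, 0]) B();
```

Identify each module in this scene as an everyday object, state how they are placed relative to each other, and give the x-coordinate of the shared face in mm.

A is a spool. B is an open box. The open box is against the spool's +x side, with their −y faces flush. The x-coordinate of the shared face is 246 mm.

The spool's +x face and the open box's −x face are both at x = 246 mm.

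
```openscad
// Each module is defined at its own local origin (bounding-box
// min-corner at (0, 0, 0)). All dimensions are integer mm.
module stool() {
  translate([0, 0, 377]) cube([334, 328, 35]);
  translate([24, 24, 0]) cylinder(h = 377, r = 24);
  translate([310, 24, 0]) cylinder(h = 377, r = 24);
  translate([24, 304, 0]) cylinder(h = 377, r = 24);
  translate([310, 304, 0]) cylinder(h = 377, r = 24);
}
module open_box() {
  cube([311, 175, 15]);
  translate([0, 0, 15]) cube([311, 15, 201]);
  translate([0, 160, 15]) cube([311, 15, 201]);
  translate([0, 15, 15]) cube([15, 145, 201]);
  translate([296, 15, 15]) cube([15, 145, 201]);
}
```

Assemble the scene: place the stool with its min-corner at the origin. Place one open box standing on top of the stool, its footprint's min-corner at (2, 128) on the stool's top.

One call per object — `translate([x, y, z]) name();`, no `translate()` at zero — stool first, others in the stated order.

stool();
translate([2, 128, 412]) open_box();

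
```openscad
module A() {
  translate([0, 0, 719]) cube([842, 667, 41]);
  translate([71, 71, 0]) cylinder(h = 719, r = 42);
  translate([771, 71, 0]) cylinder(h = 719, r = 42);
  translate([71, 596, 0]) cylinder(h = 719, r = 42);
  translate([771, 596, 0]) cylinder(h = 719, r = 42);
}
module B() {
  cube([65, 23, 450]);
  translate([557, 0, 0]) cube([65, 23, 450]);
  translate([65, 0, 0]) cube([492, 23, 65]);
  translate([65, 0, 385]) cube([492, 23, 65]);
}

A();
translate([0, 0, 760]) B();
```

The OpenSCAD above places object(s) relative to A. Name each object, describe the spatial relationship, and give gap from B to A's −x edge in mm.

The picture frame's min-x is at 0; the table's min-x is 0; gap = 0 mm.

A is a table. B is a picture frame. The picture frame is on top of the table. The gap from the picture frame to the table's −x edge is 0 mm.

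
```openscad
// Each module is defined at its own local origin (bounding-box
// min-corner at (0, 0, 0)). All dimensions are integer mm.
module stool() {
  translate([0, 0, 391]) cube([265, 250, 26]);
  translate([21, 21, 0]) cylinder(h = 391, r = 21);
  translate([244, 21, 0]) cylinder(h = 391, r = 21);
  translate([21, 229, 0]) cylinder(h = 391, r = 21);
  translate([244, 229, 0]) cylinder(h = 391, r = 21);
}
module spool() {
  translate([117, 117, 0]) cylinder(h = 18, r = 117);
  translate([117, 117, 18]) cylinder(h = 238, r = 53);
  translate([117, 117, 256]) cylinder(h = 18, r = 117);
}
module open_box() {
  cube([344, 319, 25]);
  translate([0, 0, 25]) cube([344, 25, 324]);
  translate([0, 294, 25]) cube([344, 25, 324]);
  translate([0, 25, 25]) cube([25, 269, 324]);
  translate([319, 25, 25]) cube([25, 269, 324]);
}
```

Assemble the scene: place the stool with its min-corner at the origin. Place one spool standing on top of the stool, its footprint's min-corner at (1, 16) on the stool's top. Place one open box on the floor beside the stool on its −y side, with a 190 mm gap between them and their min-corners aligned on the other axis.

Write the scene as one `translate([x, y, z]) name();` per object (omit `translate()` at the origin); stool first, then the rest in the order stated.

stool();
translate([1, 16, 417]) spool();
translate([0, -509, 0]) open_box();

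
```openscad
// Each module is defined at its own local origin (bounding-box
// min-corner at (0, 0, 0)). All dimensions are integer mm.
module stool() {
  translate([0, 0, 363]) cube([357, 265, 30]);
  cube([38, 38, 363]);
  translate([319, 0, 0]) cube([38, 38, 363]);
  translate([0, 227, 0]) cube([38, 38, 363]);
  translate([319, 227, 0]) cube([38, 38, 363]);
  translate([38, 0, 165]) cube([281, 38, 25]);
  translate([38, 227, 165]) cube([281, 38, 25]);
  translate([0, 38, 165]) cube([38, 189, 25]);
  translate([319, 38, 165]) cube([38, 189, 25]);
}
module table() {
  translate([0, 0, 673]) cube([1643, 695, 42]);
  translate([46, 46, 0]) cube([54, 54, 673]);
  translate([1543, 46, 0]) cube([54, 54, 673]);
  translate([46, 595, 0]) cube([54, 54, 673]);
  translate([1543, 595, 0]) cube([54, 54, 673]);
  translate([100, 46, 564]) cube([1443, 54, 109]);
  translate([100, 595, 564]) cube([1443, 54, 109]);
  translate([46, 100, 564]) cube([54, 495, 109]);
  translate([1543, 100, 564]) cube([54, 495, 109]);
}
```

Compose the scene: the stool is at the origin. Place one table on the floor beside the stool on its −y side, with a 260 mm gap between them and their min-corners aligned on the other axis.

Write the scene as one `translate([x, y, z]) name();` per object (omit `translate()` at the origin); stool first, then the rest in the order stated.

stool();
translate([0, -955, 0]) table();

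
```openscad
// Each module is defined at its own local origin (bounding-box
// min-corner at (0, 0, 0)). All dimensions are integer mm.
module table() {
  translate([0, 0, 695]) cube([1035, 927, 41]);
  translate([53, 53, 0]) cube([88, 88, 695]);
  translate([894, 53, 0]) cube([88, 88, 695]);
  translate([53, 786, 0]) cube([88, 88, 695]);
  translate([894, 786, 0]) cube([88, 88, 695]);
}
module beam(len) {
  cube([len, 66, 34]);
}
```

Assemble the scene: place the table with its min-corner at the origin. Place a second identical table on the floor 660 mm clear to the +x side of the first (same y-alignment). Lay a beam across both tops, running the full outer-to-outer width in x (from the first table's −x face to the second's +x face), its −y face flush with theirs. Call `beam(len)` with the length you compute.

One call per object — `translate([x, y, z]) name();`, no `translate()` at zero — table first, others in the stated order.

table();
translate([1695, 0, 0]) table();
translate([0, 0, 736]) beam(2730);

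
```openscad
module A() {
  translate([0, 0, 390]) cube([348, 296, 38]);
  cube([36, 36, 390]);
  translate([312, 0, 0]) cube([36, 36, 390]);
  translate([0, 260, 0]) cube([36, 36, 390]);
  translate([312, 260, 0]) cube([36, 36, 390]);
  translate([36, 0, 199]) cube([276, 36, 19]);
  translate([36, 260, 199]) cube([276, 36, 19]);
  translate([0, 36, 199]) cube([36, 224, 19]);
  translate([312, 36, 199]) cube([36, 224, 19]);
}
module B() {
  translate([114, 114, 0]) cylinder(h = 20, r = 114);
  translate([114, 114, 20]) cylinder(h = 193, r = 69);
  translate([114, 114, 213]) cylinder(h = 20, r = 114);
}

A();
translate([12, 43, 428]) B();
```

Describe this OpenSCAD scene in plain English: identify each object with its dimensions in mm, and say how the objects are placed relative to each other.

A is a simple wooden stool: a rectangular seat 348 mm (x) by 296 mm (y), 38 mm thick, top face at z = 428 mm, on four square legs, each 36×36 mm in cross-section. The legs rest on z = 0, each flush with a corner of the seat. Four stretchers, 36 mm wide and 19 mm tall, connect adjacent legs with their undersides at z = 199 mm, each running between the inner faces of the legs it joins and aligned with the legs' outer faces on the other axis.

B is a spool: two coaxial disc flanges of radius 114 mm and thickness 20 mm, joined by a core cylinder of radius 69 mm and height 193 mm. The lower flange rests on z = 0 and the three cylinders share a vertical axis.

The spool is on top of the stool.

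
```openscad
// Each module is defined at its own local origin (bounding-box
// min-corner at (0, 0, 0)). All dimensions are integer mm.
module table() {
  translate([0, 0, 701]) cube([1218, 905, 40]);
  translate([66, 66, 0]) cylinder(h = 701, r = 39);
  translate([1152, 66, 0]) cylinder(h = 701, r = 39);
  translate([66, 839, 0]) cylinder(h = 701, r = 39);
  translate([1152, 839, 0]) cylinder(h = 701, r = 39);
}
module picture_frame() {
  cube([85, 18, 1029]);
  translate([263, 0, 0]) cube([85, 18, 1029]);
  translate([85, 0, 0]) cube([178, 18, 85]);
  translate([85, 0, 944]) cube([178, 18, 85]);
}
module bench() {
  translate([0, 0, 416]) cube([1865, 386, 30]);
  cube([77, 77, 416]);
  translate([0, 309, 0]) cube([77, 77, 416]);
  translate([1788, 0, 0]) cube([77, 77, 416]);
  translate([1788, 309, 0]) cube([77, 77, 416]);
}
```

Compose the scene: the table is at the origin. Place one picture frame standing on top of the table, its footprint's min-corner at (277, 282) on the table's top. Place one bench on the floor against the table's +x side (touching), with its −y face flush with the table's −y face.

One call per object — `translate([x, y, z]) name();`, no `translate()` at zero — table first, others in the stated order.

table();
translate([277, 282, 741]) picture_frame();
translate([1218, 0, 0]) bench();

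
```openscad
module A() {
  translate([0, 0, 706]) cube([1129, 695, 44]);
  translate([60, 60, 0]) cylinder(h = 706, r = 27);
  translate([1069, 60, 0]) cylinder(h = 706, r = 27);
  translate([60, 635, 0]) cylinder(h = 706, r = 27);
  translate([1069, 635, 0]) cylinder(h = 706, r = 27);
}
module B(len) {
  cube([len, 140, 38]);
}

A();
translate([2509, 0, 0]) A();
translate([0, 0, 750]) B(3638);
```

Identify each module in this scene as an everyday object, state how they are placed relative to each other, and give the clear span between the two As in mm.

Second table starts at x = 2509; first ends at x = 1129; clear span = 2509 − 1129 = 1380 mm.

A is a table. B is a beam. A beam spans the tops of two tables. The clear span between the two tables is 1380 mm.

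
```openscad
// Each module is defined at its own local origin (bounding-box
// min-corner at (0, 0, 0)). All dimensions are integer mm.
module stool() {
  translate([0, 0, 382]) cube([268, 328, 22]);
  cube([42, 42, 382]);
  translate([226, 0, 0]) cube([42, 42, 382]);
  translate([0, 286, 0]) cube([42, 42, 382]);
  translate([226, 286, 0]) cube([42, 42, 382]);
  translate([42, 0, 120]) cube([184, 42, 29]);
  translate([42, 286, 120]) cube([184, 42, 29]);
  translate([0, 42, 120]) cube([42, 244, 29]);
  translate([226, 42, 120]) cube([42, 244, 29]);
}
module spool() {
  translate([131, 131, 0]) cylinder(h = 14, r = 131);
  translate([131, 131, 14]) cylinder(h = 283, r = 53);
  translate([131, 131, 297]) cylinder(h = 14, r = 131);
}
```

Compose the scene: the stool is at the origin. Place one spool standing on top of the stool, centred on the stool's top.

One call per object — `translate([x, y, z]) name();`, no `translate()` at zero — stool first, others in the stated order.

stool();
translate([3, 33, 404]) spool();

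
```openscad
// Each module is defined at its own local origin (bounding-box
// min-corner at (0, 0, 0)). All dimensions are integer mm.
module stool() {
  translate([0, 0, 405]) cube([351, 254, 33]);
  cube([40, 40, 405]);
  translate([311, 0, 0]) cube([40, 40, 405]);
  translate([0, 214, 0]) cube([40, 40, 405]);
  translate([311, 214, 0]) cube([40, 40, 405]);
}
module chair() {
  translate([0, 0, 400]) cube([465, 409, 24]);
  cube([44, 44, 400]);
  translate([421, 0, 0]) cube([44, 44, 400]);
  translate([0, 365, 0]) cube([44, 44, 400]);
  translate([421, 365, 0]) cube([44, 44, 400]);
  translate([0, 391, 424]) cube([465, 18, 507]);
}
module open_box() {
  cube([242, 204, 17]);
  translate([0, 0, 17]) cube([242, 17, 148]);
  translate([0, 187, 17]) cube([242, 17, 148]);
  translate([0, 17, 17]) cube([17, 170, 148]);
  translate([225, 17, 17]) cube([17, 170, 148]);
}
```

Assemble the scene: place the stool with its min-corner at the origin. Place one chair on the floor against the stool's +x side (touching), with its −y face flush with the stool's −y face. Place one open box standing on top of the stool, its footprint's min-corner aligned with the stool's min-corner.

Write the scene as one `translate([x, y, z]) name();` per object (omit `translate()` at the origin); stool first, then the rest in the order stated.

stool();
translate([351, 0, 0]) chair();
translate([0, 0, 438]) open_box();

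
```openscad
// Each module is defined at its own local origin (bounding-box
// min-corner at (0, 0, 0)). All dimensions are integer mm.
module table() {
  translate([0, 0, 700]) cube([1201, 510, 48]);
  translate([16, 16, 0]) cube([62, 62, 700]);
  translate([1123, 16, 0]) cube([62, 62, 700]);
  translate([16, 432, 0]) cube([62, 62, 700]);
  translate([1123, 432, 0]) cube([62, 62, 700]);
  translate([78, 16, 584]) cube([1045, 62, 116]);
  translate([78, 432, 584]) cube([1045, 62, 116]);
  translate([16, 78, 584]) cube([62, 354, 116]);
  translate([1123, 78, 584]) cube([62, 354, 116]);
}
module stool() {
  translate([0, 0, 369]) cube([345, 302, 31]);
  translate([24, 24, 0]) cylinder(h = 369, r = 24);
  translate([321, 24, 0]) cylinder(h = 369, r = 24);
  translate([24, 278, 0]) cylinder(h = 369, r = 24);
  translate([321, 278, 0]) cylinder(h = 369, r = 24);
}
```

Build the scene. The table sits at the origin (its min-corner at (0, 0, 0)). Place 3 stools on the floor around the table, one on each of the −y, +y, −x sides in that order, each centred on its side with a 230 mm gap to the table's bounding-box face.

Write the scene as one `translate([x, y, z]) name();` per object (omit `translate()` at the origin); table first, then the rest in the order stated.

table();
translate([428, -532, 0]) stool();
translate([428, 740, 0]) stool();
translate([-575, 104, 0]) stool();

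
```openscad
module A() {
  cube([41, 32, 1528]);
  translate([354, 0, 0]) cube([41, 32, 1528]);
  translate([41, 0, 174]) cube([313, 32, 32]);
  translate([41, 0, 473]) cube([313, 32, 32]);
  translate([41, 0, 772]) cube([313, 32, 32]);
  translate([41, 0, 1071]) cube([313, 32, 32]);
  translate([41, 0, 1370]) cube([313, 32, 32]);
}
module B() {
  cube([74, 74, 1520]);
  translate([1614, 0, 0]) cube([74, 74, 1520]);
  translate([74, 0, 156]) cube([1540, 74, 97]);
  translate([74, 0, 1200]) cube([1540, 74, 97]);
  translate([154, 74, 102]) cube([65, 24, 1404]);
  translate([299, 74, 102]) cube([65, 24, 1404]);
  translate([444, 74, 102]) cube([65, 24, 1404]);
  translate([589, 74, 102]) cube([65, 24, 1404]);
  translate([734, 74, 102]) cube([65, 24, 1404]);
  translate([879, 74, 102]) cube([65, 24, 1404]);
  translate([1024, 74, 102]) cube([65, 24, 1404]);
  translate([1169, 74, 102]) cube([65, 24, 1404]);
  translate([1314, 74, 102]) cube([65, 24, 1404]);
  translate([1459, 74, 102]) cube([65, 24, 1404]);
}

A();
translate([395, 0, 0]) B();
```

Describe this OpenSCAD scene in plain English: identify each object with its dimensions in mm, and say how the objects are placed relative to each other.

A is a wooden ladder with two side rails of 41×32 mm section and 1528 mm height, set 395 mm apart overall. Between them run 5 rectangular rungs (32 mm deep, 32 mm thick), front faces flush with the rails' −y face. The bottom of the first rung is 174 mm above the floor and each subsequent rung is 299 mm higher than the one below.

B is a fence section. Two 74×74 mm posts, 1520 mm tall, stand on the floor with a clear span of 1540 mm between their inner faces. Two horizontal rails of 74×97 mm section span the gap between the posts with their undersides at z = 156 mm and z = 1200 mm, flush with the posts' −y face. 10 pickets, each 65 mm wide, 24 mm thick and 1404 mm tall, are fixed to the +y face of the rails with their bottoms at z = 102 mm, evenly spaced across the span with equal gaps (rounded down to the nearest mm) at the −x end and between each pair — any rounding remainder accumulates at the +x end.

The fence section is against the ladder's +x side, with their −y faces flush.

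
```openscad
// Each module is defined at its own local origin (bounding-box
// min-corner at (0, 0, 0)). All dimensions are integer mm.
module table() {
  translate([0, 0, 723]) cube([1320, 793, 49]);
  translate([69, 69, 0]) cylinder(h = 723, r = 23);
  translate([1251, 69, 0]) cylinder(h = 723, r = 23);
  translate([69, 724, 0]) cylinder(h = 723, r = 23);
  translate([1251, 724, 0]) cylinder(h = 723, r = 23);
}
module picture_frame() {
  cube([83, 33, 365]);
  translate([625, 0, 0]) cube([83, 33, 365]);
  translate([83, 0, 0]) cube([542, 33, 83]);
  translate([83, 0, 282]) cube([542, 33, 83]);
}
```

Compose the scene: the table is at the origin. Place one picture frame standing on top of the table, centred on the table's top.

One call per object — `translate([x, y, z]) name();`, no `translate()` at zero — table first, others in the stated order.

table();
translate([306, 380, 772]) picture_frame();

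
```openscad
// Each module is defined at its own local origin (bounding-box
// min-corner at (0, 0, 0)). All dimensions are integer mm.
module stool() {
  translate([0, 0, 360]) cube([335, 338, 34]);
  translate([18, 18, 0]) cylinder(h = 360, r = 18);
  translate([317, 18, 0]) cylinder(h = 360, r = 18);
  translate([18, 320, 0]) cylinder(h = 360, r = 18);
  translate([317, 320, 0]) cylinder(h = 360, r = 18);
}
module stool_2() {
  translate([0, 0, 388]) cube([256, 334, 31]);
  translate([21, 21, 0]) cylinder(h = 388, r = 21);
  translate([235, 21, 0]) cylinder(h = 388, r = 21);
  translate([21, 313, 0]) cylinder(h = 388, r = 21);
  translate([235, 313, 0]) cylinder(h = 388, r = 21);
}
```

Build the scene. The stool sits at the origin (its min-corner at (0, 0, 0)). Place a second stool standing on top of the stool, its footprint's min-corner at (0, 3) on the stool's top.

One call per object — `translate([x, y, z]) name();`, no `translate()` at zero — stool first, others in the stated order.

stool();
translate([0, 3, 394]) stool_2();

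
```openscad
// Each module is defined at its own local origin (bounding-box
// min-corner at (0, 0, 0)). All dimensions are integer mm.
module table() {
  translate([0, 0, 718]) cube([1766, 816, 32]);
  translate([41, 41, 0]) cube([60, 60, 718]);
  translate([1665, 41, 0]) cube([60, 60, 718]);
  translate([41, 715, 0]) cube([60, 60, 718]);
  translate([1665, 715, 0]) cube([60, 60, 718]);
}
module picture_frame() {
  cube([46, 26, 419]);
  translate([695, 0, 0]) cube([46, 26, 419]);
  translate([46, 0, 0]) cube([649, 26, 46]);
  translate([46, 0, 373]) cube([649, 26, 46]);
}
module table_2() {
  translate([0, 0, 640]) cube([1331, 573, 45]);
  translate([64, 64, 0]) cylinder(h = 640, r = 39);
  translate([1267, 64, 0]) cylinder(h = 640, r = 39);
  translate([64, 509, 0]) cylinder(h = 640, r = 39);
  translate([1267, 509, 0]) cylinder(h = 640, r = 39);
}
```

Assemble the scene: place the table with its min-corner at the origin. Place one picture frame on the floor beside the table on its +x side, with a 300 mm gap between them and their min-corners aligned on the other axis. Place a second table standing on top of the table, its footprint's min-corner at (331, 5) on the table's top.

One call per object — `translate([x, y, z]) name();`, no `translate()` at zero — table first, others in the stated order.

table();
translate([2066, 0, 0]) picture_frame();
translate([331, 5, 750]) table_2();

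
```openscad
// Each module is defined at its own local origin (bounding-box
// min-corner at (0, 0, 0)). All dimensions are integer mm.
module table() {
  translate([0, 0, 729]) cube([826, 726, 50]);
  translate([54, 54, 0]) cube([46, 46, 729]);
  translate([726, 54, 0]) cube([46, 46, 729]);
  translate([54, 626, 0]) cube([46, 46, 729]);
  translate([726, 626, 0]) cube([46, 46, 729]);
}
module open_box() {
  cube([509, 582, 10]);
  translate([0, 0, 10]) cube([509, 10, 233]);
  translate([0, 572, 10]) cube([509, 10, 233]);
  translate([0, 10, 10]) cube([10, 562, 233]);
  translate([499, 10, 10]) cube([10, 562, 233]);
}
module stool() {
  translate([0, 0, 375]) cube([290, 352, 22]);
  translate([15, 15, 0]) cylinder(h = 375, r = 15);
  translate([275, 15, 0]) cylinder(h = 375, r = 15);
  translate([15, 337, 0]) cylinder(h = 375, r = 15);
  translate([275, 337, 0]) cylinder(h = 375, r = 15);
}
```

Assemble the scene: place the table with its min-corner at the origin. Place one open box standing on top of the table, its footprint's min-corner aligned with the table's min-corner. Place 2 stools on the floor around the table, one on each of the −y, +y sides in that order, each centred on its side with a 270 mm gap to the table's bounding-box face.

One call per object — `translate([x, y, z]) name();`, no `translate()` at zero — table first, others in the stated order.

table();
translate([0, 0, 779]) open_box();
translate([268, -622, 0]) stool();
translate([268, 996, 0]) stool();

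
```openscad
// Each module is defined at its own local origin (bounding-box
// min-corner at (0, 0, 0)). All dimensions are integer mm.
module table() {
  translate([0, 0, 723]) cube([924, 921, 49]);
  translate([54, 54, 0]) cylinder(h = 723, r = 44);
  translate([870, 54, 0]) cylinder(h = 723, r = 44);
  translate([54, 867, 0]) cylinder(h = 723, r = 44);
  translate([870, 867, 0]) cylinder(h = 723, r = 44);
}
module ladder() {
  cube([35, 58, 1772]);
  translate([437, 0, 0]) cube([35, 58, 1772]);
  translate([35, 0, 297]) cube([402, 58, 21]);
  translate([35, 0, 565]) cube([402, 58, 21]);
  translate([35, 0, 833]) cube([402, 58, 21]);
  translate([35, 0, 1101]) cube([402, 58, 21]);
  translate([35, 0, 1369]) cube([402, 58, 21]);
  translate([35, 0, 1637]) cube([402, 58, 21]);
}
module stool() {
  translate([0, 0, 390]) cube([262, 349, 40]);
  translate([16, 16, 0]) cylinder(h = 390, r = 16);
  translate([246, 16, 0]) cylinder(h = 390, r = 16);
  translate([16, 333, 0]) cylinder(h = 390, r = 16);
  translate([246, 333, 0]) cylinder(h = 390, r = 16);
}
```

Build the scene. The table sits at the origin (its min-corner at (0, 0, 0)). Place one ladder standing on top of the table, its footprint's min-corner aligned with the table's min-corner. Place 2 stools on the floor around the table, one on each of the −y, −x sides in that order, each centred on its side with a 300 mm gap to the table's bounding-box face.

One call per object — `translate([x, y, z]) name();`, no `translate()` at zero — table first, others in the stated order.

table();
translate([0, 0, 772]) ladder();
translate([331, -649, 0]) stool();
translate([-562, 286, 0]) stool();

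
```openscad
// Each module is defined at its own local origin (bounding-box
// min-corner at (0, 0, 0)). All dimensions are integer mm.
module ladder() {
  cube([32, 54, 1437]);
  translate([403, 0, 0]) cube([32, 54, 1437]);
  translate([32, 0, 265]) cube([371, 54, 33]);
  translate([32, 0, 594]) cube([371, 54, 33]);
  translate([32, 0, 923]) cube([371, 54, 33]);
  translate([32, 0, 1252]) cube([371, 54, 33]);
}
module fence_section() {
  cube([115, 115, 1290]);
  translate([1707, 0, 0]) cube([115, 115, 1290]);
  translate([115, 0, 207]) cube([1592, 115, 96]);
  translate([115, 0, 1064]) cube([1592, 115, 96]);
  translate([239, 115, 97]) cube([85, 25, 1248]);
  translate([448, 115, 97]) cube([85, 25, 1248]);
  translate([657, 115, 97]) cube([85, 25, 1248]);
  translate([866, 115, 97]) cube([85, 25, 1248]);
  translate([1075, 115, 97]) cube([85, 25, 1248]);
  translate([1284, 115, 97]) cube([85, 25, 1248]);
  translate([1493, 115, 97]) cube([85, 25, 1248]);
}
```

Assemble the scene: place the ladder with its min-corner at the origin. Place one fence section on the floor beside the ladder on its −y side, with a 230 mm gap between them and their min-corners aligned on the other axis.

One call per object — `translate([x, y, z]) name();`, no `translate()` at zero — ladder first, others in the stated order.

ladder();
translate([0, -370, 0]) fence_section();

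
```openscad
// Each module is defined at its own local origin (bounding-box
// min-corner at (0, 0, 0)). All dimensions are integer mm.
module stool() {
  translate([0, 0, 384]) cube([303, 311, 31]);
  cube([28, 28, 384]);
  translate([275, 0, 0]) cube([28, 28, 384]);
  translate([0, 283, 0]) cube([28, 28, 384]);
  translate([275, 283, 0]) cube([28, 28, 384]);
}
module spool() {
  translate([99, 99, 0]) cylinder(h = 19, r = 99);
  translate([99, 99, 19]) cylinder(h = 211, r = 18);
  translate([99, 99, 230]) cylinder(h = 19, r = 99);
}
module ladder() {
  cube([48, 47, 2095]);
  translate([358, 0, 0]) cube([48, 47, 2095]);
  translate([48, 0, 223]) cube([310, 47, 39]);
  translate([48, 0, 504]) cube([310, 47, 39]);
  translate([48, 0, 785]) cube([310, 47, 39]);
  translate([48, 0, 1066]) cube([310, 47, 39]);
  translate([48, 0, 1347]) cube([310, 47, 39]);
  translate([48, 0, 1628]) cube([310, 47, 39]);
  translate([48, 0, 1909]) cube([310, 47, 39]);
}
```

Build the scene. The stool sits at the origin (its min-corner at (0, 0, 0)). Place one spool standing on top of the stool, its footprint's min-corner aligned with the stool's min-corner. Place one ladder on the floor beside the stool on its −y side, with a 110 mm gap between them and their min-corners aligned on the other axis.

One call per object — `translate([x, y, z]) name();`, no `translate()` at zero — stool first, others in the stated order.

stool();
translate([0, 0, 415]) spool();
translate([0, -157, 0]) ladder();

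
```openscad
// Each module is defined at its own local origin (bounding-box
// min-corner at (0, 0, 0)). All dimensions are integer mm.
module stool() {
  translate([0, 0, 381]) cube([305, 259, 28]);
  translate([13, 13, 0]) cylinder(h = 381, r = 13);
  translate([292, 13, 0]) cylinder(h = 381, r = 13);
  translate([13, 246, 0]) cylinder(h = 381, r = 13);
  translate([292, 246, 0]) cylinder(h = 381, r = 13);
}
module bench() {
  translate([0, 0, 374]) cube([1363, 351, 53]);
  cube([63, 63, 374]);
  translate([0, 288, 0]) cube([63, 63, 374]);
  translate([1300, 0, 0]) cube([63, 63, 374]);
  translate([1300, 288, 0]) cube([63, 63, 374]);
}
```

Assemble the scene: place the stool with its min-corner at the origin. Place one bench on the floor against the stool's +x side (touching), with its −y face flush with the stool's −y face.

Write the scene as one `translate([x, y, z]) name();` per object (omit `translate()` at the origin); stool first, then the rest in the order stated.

stool();
translate([305, 0, 0]) bench();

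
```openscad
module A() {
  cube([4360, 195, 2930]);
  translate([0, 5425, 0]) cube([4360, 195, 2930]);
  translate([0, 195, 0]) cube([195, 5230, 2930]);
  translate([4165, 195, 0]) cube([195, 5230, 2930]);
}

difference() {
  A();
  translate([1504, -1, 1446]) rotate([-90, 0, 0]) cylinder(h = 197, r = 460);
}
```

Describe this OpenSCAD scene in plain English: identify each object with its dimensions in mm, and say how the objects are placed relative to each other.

A is a box-shaped house frame (walls only): outside footprint 4360×5620 mm, wall height 2930 mm, wall thickness 195 mm. The two y-facing walls run the full x-width; the two x-facing walls fit between the inner faces of the y-facing walls.

The house frame has a circular hole of radius 460 mm through its front wall, centred at (x = 1504, z = 1446).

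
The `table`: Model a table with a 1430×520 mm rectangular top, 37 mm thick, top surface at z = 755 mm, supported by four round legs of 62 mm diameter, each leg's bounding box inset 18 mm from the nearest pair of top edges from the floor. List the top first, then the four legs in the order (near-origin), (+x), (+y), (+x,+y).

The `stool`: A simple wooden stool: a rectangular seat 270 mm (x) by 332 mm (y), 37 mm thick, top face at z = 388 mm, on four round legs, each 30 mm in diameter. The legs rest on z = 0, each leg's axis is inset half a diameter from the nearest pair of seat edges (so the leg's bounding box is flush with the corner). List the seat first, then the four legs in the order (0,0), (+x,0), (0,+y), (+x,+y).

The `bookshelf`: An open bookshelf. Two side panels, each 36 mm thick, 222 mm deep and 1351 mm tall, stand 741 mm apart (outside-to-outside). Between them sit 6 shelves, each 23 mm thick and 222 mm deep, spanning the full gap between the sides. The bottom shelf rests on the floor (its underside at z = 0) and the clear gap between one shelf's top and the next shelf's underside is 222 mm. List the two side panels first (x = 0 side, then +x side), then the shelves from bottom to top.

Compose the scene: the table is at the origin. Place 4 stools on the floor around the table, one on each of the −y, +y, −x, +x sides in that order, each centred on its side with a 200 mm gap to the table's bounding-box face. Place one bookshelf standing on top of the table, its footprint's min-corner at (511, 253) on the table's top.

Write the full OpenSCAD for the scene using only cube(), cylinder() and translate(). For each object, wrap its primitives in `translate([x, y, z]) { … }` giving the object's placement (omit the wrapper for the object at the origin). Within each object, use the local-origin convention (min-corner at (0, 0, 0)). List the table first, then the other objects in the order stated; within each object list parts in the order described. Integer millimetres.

translate([0, 0, 718]) cube([1430, 520, 37]);
translate([49, 49, 0]) cylinder(h = 718, r = 31);
translate([1381, 49, 0]) cylinder(h = 718, r = 31);
translate([49, 471, 0]) cylinder(h = 718, r = 31);
translate([1381, 471, 0]) cylinder(h = 718, r = 31);
translate([580, -532, 0]) {
  translate([0, 0, 351]) cube([270, 332, 37]);
  translate([15, 15, 0]) cylinder(h = 351, r = 15);
  translate([255, 15, 0]) cylinder(h = 351, r = 15);
  translate([15, 317, 0]) cylinder(h = 351, r = 15);
  translate([255, 317, 0]) cylinder(h = 351, r = 15);
}
translate([580, 720, 0]) {
  translate([0, 0, 351]) cube([270, 332, 37]);
  translate([15, 15, 0]) cylinder(h = 351, r = 15);
  translate([255, 15, 0]) cylinder(h = 351, r = 15);
  translate([15, 317, 0]) cylinder(h = 351, r = 15);
  translate([255, 317, 0]) cylinder(h = 351, r = 15);
}
translate([-470, 94, 0]) {
  translate([0, 0, 351]) cube([270, 332, 37]);
  translate([15, 15, 0]) cylinder(h = 351, r = 15);
  translate([255, 15, 0]) cylinder(h = 351, r = 15);
  translate([15, 317, 0]) cylinder(h = 351, r = 15);
  translate([255, 317, 0]) cylinder(h = 351, r = 15);
}
translate([1630, 94, 0]) {
  translate([0, 0, 351]) cube([270, 332, 37]);
  translate([15, 15, 0]) cylinder(h = 351, r = 15);
  translate([255, 15, 0]) cylinder(h = 351, r = 15);
  translate([15, 317, 0]) cylinder(h = 351, r = 15);
  translate([255, 317, 0]) cylinder(h = 351, r = 15);
}
translate([511, 253, 755]) {
  cube([36, 222, 1351]);
  translate([705, 0, 0]) cube([36, 222, 1351]);
  translate([36, 0, 0]) cube([669, 222, 23]);
  translate([36, 0, 245]) cube([669, 222, 23]);
  translate([36, 0, 490]) cube([669, 222, 23]);
  translate([36, 0, 735]) cube([669, 222, 23]);
  translate([36, 0, 980]) cube([669, 222, 23]);
  translate([36, 0, 1225]) cube([669, 222, 23]);
}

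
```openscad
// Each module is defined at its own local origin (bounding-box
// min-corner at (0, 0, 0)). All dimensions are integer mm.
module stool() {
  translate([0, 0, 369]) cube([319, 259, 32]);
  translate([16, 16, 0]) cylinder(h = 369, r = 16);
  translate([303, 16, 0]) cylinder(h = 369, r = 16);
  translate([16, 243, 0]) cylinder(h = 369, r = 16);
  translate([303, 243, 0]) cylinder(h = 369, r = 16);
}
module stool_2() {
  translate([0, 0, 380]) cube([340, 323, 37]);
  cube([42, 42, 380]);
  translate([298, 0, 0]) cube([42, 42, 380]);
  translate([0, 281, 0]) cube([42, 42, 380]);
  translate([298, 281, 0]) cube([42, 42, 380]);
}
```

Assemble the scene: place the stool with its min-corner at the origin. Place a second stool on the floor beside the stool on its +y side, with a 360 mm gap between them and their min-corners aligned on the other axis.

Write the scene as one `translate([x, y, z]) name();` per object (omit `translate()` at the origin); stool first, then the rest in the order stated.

stool();
translate([0, 619, 0]) stool_2();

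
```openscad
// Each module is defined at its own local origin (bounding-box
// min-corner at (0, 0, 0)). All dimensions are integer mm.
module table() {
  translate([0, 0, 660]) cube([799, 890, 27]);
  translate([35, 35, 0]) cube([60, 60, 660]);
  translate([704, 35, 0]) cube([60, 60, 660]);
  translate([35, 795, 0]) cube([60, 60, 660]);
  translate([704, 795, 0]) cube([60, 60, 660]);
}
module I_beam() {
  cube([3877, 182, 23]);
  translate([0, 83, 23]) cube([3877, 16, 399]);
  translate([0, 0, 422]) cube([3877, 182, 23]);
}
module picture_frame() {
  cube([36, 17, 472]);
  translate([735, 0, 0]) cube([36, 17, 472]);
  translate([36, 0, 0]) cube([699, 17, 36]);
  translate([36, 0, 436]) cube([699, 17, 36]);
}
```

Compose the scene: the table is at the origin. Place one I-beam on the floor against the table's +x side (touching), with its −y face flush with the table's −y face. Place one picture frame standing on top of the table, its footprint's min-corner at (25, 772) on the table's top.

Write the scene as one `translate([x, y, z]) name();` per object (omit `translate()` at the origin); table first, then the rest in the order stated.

table();
translate([799, 0, 0]) I_beam();
translate([25, 772, 687]) picture_frame();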